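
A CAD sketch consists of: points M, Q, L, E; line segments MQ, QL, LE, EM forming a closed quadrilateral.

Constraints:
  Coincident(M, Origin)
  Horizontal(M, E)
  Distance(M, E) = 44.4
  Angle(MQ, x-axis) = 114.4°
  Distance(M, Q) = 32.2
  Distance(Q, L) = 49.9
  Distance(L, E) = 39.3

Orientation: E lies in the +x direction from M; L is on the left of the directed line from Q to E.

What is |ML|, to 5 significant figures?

52.441

Checks: |QL| = 49.90 ✓; |LE| = 39.30 ✓.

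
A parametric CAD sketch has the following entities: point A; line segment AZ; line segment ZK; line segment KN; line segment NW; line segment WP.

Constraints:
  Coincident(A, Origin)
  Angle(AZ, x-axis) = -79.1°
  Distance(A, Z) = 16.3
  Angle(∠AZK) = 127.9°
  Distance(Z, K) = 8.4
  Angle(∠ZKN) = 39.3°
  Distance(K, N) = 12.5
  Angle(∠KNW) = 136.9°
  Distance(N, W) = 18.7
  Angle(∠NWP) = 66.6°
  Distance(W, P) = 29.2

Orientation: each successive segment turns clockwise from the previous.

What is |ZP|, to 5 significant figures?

20.386

A is at the origin; AZ runs at -79.1° with length 16.3, so Z = (3.0823, -16.006). ∠AZK = 127.9° gives ZK at -131.20° from the x-axis; with |ZK| = 8.4, K = (-2.4507, -22.326). ∠ZKN = 39.3° gives KN at 88.100° from the x-axis; with |KN| = 12.5, N = (-2.0363, -9.8331). ∠KNW = 136.9° gives NW at 45.000° from the x-axis; with |NW| = 18.7, W = (11.187, 3.3898). ∠NWP = 66.6° gives WP at -68.400° from the x-axis; with |WP| = 29.2, P = (21.936, -23.760). Then |ZP| = |P − Z| = 20.386.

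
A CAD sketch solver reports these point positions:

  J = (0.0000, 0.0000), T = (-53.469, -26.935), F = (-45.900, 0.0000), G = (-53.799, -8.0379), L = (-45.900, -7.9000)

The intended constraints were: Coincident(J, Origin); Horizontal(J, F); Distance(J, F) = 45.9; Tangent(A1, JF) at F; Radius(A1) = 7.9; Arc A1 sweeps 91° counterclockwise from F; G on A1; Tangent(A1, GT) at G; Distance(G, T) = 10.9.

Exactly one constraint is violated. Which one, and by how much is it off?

Distance(G, T) = 10.9 — off by 8.00.

J = (0.00, 0.00) ✓; J.y = 0.00, F.y = 0.00 ✓; |JF| = 45.90 ✓; ∠(LF, FJ) = 90.00° ✓; |LF| = 7.900 ✓; bearing(L→G) − bearing(L→F) = 91.00° ✓; |LG| = 7.900 ✓; ∠(LG, GT) = 90.00° ✓; |GT| = 18.90 ✗.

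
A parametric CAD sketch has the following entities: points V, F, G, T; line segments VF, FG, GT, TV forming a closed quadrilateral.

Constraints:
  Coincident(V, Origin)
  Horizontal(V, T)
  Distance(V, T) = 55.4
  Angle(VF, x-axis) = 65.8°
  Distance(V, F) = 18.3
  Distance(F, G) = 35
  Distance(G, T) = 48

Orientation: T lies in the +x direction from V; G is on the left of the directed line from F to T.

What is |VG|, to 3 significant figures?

52.6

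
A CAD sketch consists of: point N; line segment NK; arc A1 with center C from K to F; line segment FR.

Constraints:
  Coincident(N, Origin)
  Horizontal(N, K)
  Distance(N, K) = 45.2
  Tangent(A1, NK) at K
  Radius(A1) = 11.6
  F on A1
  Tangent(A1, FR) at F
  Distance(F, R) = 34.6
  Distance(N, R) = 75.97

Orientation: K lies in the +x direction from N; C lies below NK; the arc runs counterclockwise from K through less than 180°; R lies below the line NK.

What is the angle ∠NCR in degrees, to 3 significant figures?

132°

Checks: |CK| = 11.60 ✓; |CF| = 11.60 ✓; ∠(CF, FR) = 90.00° ✓; |FR| = 34.60 ✓; |NR| = 75.97 ✓.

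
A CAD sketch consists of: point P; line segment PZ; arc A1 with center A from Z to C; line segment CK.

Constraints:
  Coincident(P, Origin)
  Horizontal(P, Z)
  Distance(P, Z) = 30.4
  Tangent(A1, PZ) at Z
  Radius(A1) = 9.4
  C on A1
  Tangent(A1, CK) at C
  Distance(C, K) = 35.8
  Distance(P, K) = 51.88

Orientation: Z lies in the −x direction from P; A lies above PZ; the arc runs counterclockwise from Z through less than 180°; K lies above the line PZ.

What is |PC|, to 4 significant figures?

23.39

P is at the origin; PZ is horizontal with |PZ| = 30.4 and Z on the −x side, so Z = (-30.40, 0.000). Tangency of A1 to PZ means the radius AZ is perpendicular to PZ, so A = Z + (0, 9.4) = (-30.40, 9.400). Since AC ⟂ CK (tangency), |AK| = √(9.4² + 35.8²) = 37.01 regardless of where C sits on A1. So K lies on both circle(P, 51.88) and circle(A, 37.01); the above-PZ intersection is K = (-24.20, 45.89). C is the foot of the tangent from K: C = (-21.04, 10.23).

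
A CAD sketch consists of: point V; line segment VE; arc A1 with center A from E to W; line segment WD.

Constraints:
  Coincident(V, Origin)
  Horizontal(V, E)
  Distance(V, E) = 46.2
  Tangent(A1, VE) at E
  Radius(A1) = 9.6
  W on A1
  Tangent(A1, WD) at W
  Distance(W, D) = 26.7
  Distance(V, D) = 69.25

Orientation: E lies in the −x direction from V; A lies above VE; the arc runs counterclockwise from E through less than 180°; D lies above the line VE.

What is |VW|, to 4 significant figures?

43.35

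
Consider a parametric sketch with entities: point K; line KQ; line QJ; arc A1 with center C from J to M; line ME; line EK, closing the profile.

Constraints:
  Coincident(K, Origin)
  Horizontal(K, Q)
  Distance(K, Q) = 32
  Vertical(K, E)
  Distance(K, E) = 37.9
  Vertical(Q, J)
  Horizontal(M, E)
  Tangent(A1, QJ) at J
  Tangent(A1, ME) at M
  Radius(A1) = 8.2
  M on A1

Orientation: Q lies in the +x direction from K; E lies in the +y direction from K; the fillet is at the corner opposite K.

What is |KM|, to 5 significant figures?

44.753

K is at the origin; K and Q share the same y with |KQ| = 32.0 and Q on the +x side, so Q = (32.000, 0.0000). KE is vertical with |KE| = 37.9 and E on the +y side, so E = (0.0000, 37.900). The virtual corner opposite K is at (32.000, 37.900). A1 meets QJ tangentially, so CJ is at right angles to QJ and since A1 is tangent to ME there, CM ⟂ ME, with radius 8.2, so the center C sits 8.2 in from both sides at C = (23.800, 29.700). That places the tangent points at J = (32.000, 29.700) on QJ and M = (23.800, 37.900) on ME. Then |KM| = |M − K| = 44.753.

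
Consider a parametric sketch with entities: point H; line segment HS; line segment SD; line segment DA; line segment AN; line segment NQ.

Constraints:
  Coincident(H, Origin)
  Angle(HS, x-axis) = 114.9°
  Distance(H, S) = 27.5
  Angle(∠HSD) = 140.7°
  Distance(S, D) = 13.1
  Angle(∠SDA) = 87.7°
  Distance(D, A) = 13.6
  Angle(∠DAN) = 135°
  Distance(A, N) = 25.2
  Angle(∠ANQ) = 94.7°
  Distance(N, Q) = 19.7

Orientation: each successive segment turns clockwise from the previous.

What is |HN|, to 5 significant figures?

20.258

H is at the origin; HS runs at 114.9° with length 27.5, so S = (-11.578, 24.944). ∠HSD = 140.7° gives SD at 75.600° from the x-axis; with |SD| = 13.1, D = (-8.3206, 37.632). ∠SDA = 87.7° gives DA at -16.700° from the x-axis; with |DA| = 13.6, A = (4.7057, 33.724). ∠DAN = 135.0° gives AN at -61.700° from the x-axis; with |AN| = 25.2, N = (16.653, 11.536). Then |HN| = |N − H| = 20.258.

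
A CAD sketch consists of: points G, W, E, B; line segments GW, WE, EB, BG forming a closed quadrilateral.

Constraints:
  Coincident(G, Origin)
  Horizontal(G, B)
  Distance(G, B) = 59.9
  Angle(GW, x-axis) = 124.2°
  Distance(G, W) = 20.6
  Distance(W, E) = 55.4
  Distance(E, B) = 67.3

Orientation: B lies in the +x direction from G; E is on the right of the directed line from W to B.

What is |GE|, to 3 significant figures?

36.5

G is at the origin; GB is horizontal with |GB| = 59.9 and B in +x, so B = (59.9, 0). GW runs at 124.2° with |GW| = 20.6, so W = (-11.6, 17.0). E is determined by |WE| = 55.4 and |EB| = 67.3 together: it lies at the intersection of circle(W, 55.4) and circle(B, 67.3). With |WB| = 73.5, the foot of the radical line on WB is 26.8 from W and the perpendicular offset is √(55.4² − 26.8²) = 48.5. Taking the right-of-WB solution: E = (3.25, -36.3).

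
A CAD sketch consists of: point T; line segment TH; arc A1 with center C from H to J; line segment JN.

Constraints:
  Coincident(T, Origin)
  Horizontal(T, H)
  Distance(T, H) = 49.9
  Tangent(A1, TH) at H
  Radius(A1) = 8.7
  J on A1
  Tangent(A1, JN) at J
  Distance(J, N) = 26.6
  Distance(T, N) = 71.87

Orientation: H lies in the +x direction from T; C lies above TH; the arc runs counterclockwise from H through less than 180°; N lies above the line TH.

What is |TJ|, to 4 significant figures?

58.82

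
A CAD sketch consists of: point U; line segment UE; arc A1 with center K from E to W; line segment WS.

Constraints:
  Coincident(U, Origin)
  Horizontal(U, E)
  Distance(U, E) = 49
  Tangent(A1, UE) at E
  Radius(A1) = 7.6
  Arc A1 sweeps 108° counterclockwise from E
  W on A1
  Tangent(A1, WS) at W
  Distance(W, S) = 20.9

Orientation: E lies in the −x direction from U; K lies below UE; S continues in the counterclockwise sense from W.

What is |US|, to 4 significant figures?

58.02

On A1, E sits at bearing 90° from K; a 108° counterclockwise sweep puts W at bearing 198°, so W = K + 7.6·(cos 198°, sin 198°) = (-56.23, -9.949). Tangency of A1 to WS means the radius KW is perpendicular to WS, so WS runs along (−sin 198°, cos 198°); with |WS| = 20.9, S = (-49.77, -29.83). Then |US| = |S − U| = 58.02.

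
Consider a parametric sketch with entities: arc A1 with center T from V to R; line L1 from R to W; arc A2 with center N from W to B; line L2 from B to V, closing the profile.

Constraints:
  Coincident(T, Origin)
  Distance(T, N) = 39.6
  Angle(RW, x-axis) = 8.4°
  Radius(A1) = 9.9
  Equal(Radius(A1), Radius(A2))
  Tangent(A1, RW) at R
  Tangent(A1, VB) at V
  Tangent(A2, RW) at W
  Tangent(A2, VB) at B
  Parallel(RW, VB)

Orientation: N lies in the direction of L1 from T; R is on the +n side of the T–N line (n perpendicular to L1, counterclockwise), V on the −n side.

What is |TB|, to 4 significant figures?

40.82

The slot axis is L1's direction at 8.4°, so u = (cos 8.4°, sin 8.4°) = (0.9893, 0.1461) and n = (−sin 8.4°, cos 8.4°) = (-0.1461, 0.9893). T is at the origin and N lies 39.6 along u from T, so N = 39.6·u = (39.18, 5.785). Tangency of A1 to both parallel lines with radius 9.9 puts R and V at T ± 9.9·n: R = (-1.446, 9.794), V = (1.446, -9.794). Equal radii place W and B the same way about N: W = N + 9.9·n = (37.73, 15.58), B = N − 9.9·n = (40.62, -4.009). Then |TB| = |B − T| = 40.82.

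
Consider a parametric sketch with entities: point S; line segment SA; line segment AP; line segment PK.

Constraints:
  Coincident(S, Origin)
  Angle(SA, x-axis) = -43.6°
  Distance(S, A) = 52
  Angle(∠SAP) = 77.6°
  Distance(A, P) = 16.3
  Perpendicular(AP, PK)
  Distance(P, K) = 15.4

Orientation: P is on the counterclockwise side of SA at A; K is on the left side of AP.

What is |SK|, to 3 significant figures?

35.8

S is at the origin; SA runs at -43.6° with length 52.0, so A = 52.0·(cos -43.6°, sin -43.6°) = (37.7, -35.9). ∠SAP = 77.6°, so AP runs at -43.6° + (180° − 77.6°) = 58.8° from the x-axis; with |AP| = 16.3, P = A + 16.3·(cos 58.8°, sin 58.8°) = (46.1, -21.9). AP is perpendicular to PK; with |PK| = 15.4 on the left of AP, K = P + 15.4·(-0.855, 0.518) = (32.9, -13.9). Then |SK| = |K − S| = 35.8.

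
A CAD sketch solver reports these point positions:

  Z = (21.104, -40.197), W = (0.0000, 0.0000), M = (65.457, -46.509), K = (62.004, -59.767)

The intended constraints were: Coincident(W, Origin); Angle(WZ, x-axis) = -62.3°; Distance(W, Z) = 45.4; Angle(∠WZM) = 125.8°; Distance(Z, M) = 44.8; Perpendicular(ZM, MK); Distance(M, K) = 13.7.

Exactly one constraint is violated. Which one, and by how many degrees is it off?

Perpendicular(ZM, MK) — off by 6.50°.

W = (0.00, 0.00) ✓; WZ at -62.30° ✓; |WZ| = 45.40 ✓; ∠WZM = 125.8° ✓; |ZM| = 44.80 ✓; ∠(ZM, MK) = 96.50° ✗; |MK| = 13.70 ✓.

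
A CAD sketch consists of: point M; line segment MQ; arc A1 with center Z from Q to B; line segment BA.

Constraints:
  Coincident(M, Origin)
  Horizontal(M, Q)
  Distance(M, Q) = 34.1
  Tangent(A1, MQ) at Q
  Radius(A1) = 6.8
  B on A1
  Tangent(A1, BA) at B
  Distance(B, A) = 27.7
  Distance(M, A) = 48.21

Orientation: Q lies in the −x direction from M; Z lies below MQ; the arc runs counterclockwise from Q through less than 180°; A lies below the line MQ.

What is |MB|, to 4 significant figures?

41.55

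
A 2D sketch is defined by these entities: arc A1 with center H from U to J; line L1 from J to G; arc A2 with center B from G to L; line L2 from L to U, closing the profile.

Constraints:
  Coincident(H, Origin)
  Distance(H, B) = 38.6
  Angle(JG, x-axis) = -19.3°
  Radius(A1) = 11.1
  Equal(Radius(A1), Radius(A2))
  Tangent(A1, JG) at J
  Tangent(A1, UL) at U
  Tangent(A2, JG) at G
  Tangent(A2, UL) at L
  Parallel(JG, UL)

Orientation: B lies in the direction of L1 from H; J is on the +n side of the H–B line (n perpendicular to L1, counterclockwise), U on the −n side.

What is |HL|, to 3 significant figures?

40.2

The slot axis is L1's direction at -19.3°, so u = (cos -19.3°, sin -19.3°) = (0.944, -0.331) and n = (−sin -19.3°, cos -19.3°) = (0.331, 0.944). H is at the origin and B lies 38.6 along u from H, so B = 38.6·u = (36.4, -12.8). Tangency of A1 to both parallel lines with radius 11.1 puts J and U at H ± 11.1·n: J = (3.67, 10.5), U = (-3.67, -10.5). Equal radii place G and L the same way about B: G = B + 11.1·n = (40.1, -2.28), L = B − 11.1·n = (32.8, -23.2). Then |HL| = |L − H| = 40.2.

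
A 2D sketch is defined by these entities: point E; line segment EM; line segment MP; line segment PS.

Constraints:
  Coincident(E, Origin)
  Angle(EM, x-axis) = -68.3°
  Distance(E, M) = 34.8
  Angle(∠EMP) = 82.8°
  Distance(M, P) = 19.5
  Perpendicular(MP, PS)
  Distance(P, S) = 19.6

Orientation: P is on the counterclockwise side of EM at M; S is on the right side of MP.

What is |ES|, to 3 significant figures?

56.2

E is at the origin; EM runs at -68.3° with length 34.8, so M = 34.8·(cos -68.3°, sin -68.3°) = (12.9, -32.3). ∠EMP = 82.8°, so MP runs at -68.3° + (180° − 82.8°) = 28.9° from the x-axis; with |MP| = 19.5, P = M + 19.5·(cos 28.9°, sin 28.9°) = (29.9, -22.9). The perpendicularity gives PS at right angles to MP; with |PS| = 19.6 on the right of MP, S = P + 19.6·(0.483, -0.875) = (39.4, -40.1). Then |ES| = |S − E| = 56.2.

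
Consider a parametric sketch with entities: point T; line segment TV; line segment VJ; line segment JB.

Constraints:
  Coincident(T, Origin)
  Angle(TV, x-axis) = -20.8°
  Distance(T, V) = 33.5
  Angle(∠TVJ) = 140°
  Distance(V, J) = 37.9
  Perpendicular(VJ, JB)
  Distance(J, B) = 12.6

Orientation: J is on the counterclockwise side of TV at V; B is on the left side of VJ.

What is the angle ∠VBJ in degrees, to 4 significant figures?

71.61°

∠TVJ = 140.0°, so VJ runs at -20.8° + (180° − 140.0°) = 19.20° from the x-axis; with |VJ| = 37.9, J = V + 37.9·(cos 19.20°, sin 19.20°) = (67.11, 0.5680). VJ is perpendicular to JB; with |JB| = 12.6 on the left of VJ, B = J + 12.6·(-0.3289, 0.9444) = (62.96, 12.47). Then cos ∠VBJ = BV·BJ / (|BV||BJ|), giving 71.61°.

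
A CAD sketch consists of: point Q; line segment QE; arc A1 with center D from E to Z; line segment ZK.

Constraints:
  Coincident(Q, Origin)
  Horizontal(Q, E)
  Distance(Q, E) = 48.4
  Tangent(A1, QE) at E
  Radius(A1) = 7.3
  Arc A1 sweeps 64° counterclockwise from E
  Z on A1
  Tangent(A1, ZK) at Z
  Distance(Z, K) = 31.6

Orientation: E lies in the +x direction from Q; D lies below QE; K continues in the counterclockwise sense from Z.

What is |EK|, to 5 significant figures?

38.381

Q is at the origin; QE is horizontal with |QE| = 48.4 and E on the +x side, so E = (48.400, 0.0000). Tangency of A1 to QE means the radius DE is perpendicular to QE, so D = E + (0, -7.3) = (48.400, -7.3000). On A1, E sits at bearing 90° from D; a 64° counterclockwise sweep puts Z at bearing 154°, so Z = D + 7.3·(cos 154°, sin 154°) = (41.839, -4.0999). Since A1 is tangent to ZK there, DZ ⟂ ZK, so ZK runs along (−sin 154°, cos 154°); with |ZK| = 31.6, K = (27.986, -32.502). Then |EK| = |K − E| = 38.381.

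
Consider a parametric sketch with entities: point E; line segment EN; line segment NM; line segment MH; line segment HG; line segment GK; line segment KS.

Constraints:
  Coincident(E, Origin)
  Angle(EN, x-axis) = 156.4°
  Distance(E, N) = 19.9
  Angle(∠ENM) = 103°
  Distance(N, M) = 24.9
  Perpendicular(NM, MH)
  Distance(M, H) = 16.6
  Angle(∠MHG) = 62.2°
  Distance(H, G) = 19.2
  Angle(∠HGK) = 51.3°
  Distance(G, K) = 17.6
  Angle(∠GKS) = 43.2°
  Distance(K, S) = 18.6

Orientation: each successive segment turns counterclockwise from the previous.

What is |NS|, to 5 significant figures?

24.342

E is at the origin; EN runs at 156.4° with length 19.9, so N = (-18.236, 7.9669). ∠ENM = 103.0° gives NM at -126.60° from the x-axis; with |NM| = 24.9, M = (-33.082, -12.023). NM ⟂ MH, so MH runs at -36.600°; with |MH| = 16.6, H = (-19.755, -21.921). ∠MHG = 62.2° gives HG at 81.200° from the x-axis; with |HG| = 19.2, G = (-16.818, -2.9466). ∠HGK = 51.3° gives GK at -150.10° from the x-axis; with |GK| = 17.6, K = (-32.075, -11.720). ∠GKS = 43.2° gives KS at -13.300° from the x-axis; with |KS| = 18.6, S = (-13.974, -15.999). Then |NS| = |S − N| = 24.342.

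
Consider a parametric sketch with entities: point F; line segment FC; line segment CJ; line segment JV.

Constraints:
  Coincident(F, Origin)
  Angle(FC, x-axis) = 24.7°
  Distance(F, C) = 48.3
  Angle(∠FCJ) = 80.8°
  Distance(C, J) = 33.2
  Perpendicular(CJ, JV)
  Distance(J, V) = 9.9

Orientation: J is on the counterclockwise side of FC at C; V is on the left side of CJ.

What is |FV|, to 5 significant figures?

45.567

F is at the origin; FC runs at 24.7° with length 48.3, so C = 48.3·(cos 24.7°, sin 24.7°) = (43.881, 20.183). ∠FCJ = 80.8°, so CJ runs at 24.7° + (180° − 80.8°) = 123.90° from the x-axis; with |CJ| = 33.2, J = C + 33.2·(cos 123.90°, sin 123.90°) = (25.364, 47.739). CJ is perpendicular to JV; with |JV| = 9.9 on the left of CJ, V = J + 9.9·(-0.83001, -0.55775) = (17.147, 42.218). Then |FV| = |V − F| = 45.567.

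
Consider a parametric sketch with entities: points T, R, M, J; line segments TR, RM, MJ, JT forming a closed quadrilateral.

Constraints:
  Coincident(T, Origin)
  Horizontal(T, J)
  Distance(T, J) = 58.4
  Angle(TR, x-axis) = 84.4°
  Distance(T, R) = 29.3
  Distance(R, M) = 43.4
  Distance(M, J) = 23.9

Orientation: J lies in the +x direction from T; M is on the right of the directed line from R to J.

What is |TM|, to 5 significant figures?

34.510

T is at the origin; TJ is horizontal with |TJ| = 58.4 and J in +x, so J = (58.4, 0). TR runs at 84.4° with |TR| = 29.3, so R = (2.8592, 29.160). M is determined by |RM| = 43.4 and |MJ| = 23.9 together: it lies at the intersection of circle(R, 43.4) and circle(J, 23.9). With |RJ| = 62.730, the foot of the radical line on RJ is 41.825 from R and the perpendicular offset is √(43.4² − 41.825²) = 11.584. Taking the right-of-RJ solution: M = (34.506, -0.53889).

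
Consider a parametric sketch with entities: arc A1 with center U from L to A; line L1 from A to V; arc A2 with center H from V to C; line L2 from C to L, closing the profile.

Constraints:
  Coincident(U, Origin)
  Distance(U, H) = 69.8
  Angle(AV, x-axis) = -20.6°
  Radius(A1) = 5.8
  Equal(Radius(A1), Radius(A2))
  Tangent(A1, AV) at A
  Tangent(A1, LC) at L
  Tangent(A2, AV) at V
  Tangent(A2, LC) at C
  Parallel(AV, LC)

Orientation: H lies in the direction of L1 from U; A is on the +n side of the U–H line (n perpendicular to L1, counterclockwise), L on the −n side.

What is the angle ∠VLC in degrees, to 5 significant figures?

9.4357°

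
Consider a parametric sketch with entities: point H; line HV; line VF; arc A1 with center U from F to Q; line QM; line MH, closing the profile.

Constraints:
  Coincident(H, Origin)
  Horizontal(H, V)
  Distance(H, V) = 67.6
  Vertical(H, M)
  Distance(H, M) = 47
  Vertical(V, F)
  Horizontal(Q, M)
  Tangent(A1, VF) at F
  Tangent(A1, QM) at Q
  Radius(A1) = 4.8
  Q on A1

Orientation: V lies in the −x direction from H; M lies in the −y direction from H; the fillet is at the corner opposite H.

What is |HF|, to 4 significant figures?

79.69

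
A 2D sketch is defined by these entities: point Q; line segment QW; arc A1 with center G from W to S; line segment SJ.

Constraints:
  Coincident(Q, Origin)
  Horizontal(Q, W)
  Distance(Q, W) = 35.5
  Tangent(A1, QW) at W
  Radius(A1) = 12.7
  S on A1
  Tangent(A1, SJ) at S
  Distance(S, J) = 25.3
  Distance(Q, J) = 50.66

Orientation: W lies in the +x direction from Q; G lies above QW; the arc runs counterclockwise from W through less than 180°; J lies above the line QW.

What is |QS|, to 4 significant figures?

49.97

Checks: |GS| = 12.70 ✓; ∠(GS, SJ) = 90.00° ✓; |SJ| = 25.30 ✓; |QJ| = 50.66 ✓.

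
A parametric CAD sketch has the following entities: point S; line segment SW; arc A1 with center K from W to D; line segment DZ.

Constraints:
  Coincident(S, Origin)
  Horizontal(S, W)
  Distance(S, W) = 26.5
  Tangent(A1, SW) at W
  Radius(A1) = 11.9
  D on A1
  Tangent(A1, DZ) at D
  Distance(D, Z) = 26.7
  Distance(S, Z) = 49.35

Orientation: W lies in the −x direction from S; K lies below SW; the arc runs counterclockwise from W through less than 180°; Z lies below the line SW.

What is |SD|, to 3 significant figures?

40.9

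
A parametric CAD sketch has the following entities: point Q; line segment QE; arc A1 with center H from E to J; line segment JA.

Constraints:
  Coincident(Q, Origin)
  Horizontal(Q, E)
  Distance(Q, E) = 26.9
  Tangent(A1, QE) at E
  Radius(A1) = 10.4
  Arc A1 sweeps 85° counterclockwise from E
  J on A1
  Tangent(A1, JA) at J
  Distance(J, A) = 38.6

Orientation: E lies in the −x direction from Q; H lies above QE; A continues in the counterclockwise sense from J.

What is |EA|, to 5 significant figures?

49.872

Q is at the origin; Q and E share the same y with |QE| = 26.9 and E on the −x side, so E = (-26.900, 0.0000). The tangent condition forces HE to be normal to QE, so H = E + (0, 10.4) = (-26.900, 10.400). On A1, E sits at bearing -90° from H; an 85° counterclockwise sweep puts J at bearing -5°, so J = H + 10.4·(cos -5°, sin -5°) = (-16.540, 9.4936). Tangency of A1 to JA means the radius HJ is perpendicular to JA, so JA runs along (−sin -5°, cos -5°); with |JA| = 38.6, A = (-13.175, 47.947). Then |EA| = |A − E| = 49.872.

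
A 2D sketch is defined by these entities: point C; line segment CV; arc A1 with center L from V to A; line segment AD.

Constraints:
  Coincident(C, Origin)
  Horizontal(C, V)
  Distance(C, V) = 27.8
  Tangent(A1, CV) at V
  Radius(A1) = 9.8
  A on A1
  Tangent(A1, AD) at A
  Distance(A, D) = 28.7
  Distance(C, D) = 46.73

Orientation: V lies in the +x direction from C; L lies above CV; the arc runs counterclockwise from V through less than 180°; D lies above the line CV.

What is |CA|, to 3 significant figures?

39.2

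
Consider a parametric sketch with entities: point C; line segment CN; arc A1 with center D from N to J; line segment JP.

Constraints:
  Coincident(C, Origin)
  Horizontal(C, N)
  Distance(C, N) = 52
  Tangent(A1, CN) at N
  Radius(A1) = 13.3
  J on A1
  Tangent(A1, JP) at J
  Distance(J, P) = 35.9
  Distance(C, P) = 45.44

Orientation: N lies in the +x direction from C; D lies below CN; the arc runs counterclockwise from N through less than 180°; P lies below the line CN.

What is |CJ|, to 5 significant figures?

40.852

Checks: |DJ| = 13.30 ✓; ∠(DJ, JP) = 90.00° ✓; |JP| = 35.90 ✓; |CP| = 45.44 ✓.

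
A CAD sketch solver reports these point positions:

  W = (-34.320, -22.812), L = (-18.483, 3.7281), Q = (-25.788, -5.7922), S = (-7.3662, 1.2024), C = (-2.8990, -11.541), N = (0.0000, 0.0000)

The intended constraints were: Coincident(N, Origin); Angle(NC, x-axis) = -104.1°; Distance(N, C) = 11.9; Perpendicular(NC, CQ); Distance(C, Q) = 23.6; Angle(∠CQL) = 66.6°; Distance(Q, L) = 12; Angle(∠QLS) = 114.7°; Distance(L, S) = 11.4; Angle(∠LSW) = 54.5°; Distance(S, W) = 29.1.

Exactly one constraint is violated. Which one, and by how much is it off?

Distance(S, W) = 29.1 — off by 7.00.

N = (0.00, 0.00) ✓; NC at -104.1° ✓; |NC| = 11.90 ✓; ∠(NC, CQ) = 90.00° ✓; |CQ| = 23.60 ✓; ∠CQL = 66.60° ✓; |QL| = 12.00 ✓; ∠QLS = 114.7° ✓; |LS| = 11.40 ✓; ∠LSW = 54.50° ✓; |SW| = 36.10 ✗.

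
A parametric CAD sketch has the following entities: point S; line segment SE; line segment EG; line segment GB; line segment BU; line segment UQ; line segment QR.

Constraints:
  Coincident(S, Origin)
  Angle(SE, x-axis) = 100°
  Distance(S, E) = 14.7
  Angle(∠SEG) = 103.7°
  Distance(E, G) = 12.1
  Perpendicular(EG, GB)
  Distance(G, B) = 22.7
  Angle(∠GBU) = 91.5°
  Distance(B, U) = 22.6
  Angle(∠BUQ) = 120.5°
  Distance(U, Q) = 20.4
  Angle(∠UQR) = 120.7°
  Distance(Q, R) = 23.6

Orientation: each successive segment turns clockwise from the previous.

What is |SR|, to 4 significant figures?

30.09

∠BUQ = 120.5° gives UQ at 145.7° from the x-axis; with |UQ| = 20.4, Q = (-19.65, 0.4280). ∠UQR = 120.7° gives QR at 86.40° from the x-axis; with |QR| = 23.6, R = (-18.17, 23.98). Then |SR| = |R − S| = 30.09.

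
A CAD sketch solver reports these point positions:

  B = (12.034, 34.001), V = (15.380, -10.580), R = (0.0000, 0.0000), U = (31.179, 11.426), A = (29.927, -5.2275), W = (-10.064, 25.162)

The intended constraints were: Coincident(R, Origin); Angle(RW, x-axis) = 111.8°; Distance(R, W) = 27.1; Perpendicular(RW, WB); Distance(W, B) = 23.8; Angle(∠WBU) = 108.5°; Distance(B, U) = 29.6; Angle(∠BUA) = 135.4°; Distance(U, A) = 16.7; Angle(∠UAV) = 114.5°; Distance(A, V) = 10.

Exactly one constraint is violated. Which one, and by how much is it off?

Distance(A, V) = 10 — off by 5.50.

R = (0.00, 0.00) ✓; RW at 111.8° ✓; |RW| = 27.10 ✓; ∠(RW, WB) = 90.00° ✓; |WB| = 23.80 ✓; ∠WBU = 108.5° ✓; |BU| = 29.60 ✓; ∠BUA = 135.4° ✓; |UA| = 16.70 ✓; ∠UAV = 114.5° ✓; |AV| = 15.50 ✗.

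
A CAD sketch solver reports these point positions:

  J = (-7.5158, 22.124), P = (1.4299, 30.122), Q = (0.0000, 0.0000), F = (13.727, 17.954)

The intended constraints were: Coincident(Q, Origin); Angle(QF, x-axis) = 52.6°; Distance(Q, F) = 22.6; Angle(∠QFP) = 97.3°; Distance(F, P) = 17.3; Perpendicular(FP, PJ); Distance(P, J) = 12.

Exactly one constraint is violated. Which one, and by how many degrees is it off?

Perpendicular(FP, PJ) — off by 3.50°.

Q = (0.00, 0.00) ✓; QF at 52.60° ✓; |QF| = 22.60 ✓; ∠QFP = 97.30° ✓; |FP| = 17.30 ✓; ∠(FP, PJ) = 86.50° ✗; |PJ| = 12.00 ✓.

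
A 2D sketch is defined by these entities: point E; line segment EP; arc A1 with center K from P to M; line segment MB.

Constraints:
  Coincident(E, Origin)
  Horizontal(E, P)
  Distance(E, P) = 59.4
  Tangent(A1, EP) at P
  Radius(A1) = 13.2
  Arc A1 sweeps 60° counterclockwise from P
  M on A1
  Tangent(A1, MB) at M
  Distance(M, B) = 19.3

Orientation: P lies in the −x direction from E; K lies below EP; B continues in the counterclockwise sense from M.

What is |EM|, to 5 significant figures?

71.138

E is at the origin; E and P share the same y with |EP| = 59.4 and P on the −x side, so P = (-59.400, 0.0000). A1 meets EP tangentially, so KP is at right angles to EP, so K = P + (0, -13.2) = (-59.400, -13.200). On A1, P sits at bearing 90° from K; a 60° counterclockwise sweep puts M at bearing 150°, so M = K + 13.2·(cos 150°, sin 150°) = (-70.832, -6.6000). Then |EM| = |M − E| = 71.138.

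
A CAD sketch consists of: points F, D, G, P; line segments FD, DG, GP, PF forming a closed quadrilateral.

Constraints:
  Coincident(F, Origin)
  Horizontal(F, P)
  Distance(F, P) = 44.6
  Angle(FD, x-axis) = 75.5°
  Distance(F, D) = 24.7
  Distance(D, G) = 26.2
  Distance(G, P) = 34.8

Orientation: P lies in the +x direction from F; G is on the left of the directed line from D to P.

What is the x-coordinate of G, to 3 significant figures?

31.1

F is at the origin; FP is horizontal with |FP| = 44.6 and P in +x, so P = (44.6, 0). FD runs at 75.5° with |FD| = 24.7, so D = (6.18, 23.9). G is determined by |DG| = 26.2 and |GP| = 34.8 together: it lies at the intersection of circle(D, 26.2) and circle(P, 34.8). With |DP| = 45.3, the foot of the radical line on DP is 16.8 from D and the perpendicular offset is √(26.2² − 16.8²) = 20.1. Taking the left-of-DP solution: G = (31.1, 32.1).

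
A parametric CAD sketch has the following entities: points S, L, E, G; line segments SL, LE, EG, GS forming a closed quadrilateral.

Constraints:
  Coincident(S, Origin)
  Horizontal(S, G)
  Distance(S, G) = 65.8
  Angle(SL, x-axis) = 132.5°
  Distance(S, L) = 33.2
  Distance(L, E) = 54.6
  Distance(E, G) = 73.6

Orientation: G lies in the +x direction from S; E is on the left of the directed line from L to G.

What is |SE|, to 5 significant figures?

61.631

Checks: |LE| = 54.60 ✓; |EG| = 73.60 ✓.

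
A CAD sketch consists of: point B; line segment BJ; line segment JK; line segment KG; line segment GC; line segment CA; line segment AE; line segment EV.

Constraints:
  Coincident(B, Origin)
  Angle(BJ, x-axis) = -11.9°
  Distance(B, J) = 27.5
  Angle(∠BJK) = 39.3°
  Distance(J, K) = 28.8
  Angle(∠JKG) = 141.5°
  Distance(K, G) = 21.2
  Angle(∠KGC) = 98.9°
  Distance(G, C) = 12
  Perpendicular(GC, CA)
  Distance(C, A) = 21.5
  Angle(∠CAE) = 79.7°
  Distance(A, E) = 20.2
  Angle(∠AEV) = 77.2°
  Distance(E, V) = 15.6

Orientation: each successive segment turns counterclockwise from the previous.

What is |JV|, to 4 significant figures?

44.31

B is at the origin; BJ runs at -11.9° with length 27.5, so J = (26.91, -5.671). ∠BJK = 39.3° gives JK at 128.8° from the x-axis; with |JK| = 28.8, K = (8.863, 16.77). ∠JKG = 141.5° gives KG at 167.3° from the x-axis; with |KG| = 21.2, G = (-11.82, 21.44). ∠KGC = 98.9° gives GC at -111.6° from the x-axis; with |GC| = 12.0, C = (-16.24, 10.28). GC is perpendicular to CA, so CA runs at -21.60°; with |CA| = 21.5, A = (3.754, 2.363). ∠CAE = 79.7° gives AE at 78.70° from the x-axis; with |AE| = 20.2, E = (7.712, 22.17). ∠AEV = 77.2° gives EV at -178.5° from the x-axis; with |EV| = 15.6, V = (-7.882, 21.76). Then |JV| = |V − J| = 44.31.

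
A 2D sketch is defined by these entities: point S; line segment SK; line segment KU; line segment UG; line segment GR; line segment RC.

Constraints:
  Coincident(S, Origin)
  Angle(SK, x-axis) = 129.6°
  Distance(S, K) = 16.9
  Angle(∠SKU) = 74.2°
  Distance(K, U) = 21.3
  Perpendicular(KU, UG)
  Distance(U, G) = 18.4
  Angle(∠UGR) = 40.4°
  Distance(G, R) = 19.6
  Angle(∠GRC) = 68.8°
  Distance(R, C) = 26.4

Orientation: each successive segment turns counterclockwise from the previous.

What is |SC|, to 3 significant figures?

36.0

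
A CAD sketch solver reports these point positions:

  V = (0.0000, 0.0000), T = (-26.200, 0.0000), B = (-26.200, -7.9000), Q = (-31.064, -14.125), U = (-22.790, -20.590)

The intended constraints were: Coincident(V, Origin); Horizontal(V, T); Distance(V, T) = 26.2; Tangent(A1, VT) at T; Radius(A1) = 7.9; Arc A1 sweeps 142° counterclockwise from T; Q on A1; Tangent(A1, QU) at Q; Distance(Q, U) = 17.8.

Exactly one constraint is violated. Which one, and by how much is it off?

Distance(Q, U) = 17.8 — off by 7.30.

V = (0.00, 0.00) ✓; V.y = 0.00, T.y = 0.00 ✓; |VT| = 26.20 ✓; ∠(BT, TV) = 90.00° ✓; |BT| = 7.900 ✓; bearing(B→Q) − bearing(B→T) = 142.0° ✓; |BQ| = 7.900 ✓; ∠(BQ, QU) = 90.00° ✓; |QU| = 10.50 ✗.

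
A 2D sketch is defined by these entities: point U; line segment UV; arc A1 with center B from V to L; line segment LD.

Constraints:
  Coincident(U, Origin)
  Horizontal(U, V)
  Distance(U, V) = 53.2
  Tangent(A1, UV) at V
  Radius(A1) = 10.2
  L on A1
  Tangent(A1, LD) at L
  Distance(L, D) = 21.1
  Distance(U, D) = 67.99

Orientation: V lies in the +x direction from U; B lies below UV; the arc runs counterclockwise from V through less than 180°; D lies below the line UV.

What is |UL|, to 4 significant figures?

48.63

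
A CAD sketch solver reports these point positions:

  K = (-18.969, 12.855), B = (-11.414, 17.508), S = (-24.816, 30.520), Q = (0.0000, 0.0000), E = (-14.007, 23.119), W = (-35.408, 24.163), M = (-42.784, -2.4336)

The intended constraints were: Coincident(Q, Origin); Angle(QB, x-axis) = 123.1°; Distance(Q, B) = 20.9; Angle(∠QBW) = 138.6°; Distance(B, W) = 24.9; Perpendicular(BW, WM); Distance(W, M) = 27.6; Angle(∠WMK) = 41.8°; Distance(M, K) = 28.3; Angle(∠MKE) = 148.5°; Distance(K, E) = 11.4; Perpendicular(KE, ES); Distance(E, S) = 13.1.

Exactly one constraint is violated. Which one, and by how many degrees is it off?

Perpendicular(KE, ES) — off by 8.60°.

Q = (0.00, 0.00) ✓; QB at 123.1° ✓; |QB| = 20.90 ✓; ∠QBW = 138.6° ✓; |BW| = 24.90 ✓; ∠(BW, WM) = 90.00° ✓; |WM| = 27.60 ✓; ∠WMK = 41.80° ✓; |MK| = 28.30 ✓; ∠MKE = 148.5° ✓; |KE| = 11.40 ✓; ∠(KE, ES) = 81.40° ✗; |ES| = 13.10 ✓.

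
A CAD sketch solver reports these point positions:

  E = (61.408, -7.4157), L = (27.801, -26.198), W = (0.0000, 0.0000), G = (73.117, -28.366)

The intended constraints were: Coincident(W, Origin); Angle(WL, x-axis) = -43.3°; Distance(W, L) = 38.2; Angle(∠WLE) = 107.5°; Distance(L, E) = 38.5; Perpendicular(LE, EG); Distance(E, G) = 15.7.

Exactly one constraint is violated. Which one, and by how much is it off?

Distance(E, G) = 15.7 — off by 8.30.

W = (0.00, 0.00) ✓; WL at -43.30° ✓; |WL| = 38.20 ✓; ∠WLE = 107.5° ✓; |LE| = 38.50 ✓; ∠(LE, EG) = 90.00° ✓; |EG| = 24.00 ✗.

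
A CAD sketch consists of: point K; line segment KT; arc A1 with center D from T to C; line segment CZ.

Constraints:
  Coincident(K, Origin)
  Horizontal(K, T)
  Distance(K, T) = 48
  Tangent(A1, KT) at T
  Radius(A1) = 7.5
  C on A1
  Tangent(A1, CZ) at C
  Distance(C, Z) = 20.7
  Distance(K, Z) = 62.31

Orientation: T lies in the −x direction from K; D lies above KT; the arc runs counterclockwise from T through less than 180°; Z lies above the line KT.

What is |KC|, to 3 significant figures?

44.0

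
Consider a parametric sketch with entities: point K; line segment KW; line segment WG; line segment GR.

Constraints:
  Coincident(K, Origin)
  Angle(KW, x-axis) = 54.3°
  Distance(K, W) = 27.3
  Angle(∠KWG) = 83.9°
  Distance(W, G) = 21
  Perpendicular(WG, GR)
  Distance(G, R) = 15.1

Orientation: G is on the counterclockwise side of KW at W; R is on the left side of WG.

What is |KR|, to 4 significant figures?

21.74

K is at the origin; KW runs at 54.3° with length 27.3, so W = 27.3·(cos 54.3°, sin 54.3°) = (15.93, 22.17). ∠KWG = 83.9°, so WG runs at 54.3° + (180° − 83.9°) = 150.4° from the x-axis; with |WG| = 21.0, G = W + 21.0·(cos 150.4°, sin 150.4°) = (-2.329, 32.54). WG is perpendicular to GR; with |GR| = 15.1 on the left of WG, R = G + 15.1·(-0.4939, -0.8695) = (-9.787, 19.41). Then |KR| = |R − K| = 21.74.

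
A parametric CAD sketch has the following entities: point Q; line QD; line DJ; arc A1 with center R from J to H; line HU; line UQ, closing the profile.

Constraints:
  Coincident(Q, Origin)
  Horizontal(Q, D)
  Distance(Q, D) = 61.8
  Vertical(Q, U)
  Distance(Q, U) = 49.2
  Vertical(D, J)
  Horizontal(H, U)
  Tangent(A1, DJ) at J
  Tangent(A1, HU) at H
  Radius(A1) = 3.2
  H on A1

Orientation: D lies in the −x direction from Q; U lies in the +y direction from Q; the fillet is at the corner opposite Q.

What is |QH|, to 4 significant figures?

76.52

Q is at the origin; QD is horizontal with |QD| = 61.8 and D on the −x side, so D = (-61.80, 0.000). QU is vertical with |QU| = 49.2 and U on the +y side, so U = (0.000, 49.20). The virtual corner opposite Q is at (-61.80, 49.20). The tangent condition forces RJ to be normal to DJ and the tangent condition forces RH to be normal to HU, with radius 3.2, so the center R sits 3.2 in from both sides at R = (-58.60, 46.00). That places the tangent points at J = (-61.80, 46.00) on DJ and H = (-58.60, 49.20) on HU. Then |QH| = |H − Q| = 76.52.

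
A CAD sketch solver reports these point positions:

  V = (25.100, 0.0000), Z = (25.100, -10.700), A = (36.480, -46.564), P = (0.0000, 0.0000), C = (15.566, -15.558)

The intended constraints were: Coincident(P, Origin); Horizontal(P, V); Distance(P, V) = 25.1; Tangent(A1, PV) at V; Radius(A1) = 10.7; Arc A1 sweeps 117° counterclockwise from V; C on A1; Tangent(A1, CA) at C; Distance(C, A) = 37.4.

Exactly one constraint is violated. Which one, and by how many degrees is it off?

Tangent(A1, CA) at C — off by 7.00°.

P = (0.00, 0.00) ✓; P.y = 0.00, V.y = 0.00 ✓; |PV| = 25.10 ✓; ∠(ZV, VP) = 90.00° ✓; |ZV| = 10.70 ✓; bearing(Z→C) − bearing(Z→V) = 117.0° ✓; |ZC| = 10.70 ✓; ∠(ZC, CA) = 83.00° ✗; |CA| = 37.40 ✓.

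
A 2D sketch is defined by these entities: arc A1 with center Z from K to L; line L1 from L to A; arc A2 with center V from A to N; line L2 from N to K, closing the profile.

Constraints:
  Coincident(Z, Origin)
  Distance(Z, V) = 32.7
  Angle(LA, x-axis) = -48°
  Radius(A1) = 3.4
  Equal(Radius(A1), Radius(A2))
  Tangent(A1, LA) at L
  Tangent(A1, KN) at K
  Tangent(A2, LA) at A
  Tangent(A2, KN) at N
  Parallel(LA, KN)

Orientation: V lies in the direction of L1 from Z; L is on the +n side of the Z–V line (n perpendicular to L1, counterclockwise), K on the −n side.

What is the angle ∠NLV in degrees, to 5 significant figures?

5.8113°

The slot axis is L1's direction at -48.0°, so u = (cos -48.0°, sin -48.0°) = (0.66913, -0.74314) and n = (−sin -48.0°, cos -48.0°) = (0.74314, 0.66913). Z is at the origin and V lies 32.7 along u from Z, so V = 32.7·u = (21.881, -24.301). Tangency of A1 to both parallel lines with radius 3.4 puts L and K at Z ± 3.4·n: L = (2.5267, 2.2750), K = (-2.5267, -2.2750). Equal radii place A and N the same way about V: A = V + 3.4·n = (24.407, -22.026), N = V − 3.4·n = (19.354, -26.576). Then cos ∠NLV = LN·LV / (|LN||LV|), giving 5.8113°.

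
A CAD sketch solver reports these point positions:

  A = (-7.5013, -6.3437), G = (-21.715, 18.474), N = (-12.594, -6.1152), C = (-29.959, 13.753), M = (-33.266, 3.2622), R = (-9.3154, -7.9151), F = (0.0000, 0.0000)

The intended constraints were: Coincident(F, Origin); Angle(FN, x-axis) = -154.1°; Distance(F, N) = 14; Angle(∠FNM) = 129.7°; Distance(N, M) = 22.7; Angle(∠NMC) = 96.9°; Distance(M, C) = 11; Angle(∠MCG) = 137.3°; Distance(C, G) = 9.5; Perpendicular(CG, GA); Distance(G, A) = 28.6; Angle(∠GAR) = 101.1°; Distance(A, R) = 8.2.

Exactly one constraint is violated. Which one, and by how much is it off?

Distance(A, R) = 8.2 — off by 5.80.

F = (0.00, 0.00) ✓; FN at -154.1° ✓; |FN| = 14.00 ✓; ∠FNM = 129.7° ✓; |NM| = 22.70 ✓; ∠NMC = 96.90° ✓; |MC| = 11.00 ✓; ∠MCG = 137.3° ✓; |CG| = 9.500 ✓; ∠(CG, GA) = 90.00° ✓; |GA| = 28.60 ✓; ∠GAR = 101.1° ✓; |AR| = 2.400 ✗.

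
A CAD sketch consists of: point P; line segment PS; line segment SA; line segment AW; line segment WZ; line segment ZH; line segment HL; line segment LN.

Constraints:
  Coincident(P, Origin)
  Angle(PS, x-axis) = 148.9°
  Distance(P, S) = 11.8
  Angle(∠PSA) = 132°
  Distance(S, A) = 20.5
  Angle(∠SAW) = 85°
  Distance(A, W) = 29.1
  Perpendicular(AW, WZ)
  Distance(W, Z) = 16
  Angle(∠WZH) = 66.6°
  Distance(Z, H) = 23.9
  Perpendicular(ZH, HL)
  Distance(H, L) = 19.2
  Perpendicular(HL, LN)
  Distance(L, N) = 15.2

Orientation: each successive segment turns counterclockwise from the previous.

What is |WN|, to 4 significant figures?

5.089

P is at the origin; PS runs at 148.9° with length 11.8, so S = (-10.10, 6.095). ∠PSA = 132.0° gives SA at -163.1° from the x-axis; with |SA| = 20.5, A = (-29.72, 0.1357). ∠SAW = 85.0° gives AW at -68.10° from the x-axis; with |AW| = 29.1, W = (-18.86, -26.86). AW ⟂ WZ, so WZ runs at 21.90°; with |WZ| = 16.0, Z = (-4.019, -20.90). ∠WZH = 66.6° gives ZH at 135.3° from the x-axis; with |ZH| = 23.9, H = (-21.01, -4.085). ZH ⟂ HL, so HL runs at -134.7°; with |HL| = 19.2, L = (-34.51, -17.73). HL is perpendicular to LN, so LN runs at -44.70°; with |LN| = 15.2, N = (-23.71, -28.42). Then |WN| = |N − W| = 5.089.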